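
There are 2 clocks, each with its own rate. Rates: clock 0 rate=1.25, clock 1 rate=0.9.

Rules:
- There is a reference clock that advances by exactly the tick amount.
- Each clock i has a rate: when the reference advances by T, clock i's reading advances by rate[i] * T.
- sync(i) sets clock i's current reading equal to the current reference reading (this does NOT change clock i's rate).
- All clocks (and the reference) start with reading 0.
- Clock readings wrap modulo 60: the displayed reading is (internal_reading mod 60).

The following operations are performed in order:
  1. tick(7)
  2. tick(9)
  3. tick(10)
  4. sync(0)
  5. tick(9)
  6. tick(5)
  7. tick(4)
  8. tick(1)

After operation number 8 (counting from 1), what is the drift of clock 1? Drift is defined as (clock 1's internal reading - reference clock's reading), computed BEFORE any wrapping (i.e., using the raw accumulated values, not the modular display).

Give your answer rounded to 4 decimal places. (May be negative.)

Answer: -4.5000

Derivation:
After op 1 tick(7): ref=7.0000 raw=[8.7500 6.3000]
After op 2 tick(9): ref=16.0000 raw=[20.0000 14.4000]
After op 3 tick(10): ref=26.0000 raw=[32.5000 23.4000]
After op 4 sync(0): ref=26.0000 raw=[26.0000 23.4000]
After op 5 tick(9): ref=35.0000 raw=[37.2500 31.5000]
After op 6 tick(5): ref=40.0000 raw=[43.5000 36.0000]
After op 7 tick(4): ref=44.0000 raw=[48.5000 39.6000]
After op 8 tick(1): ref=45.0000 raw=[49.7500 40.5000]
Drift of clock 1 after op 8: 40.5000 - 45.0000 = -4.5000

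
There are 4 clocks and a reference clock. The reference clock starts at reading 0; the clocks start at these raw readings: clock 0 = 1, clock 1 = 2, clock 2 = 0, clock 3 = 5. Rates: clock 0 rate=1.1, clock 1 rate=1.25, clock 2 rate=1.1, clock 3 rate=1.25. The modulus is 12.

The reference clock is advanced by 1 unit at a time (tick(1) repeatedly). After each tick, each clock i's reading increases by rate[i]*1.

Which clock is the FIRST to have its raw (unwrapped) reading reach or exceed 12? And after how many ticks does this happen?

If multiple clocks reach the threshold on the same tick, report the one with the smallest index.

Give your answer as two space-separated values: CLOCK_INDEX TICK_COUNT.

Answer: 3 6

Derivation:
clock 0: start=1, rate=1.1, needs 12-1 = 11; ticks = ceil(11/1.1) = ceil(10.0000) = 10; reading at tick 10 = 1 + 1.1*10 = 12.0000
clock 1: start=2, rate=1.25, needs 12-2 = 10; ticks = ceil(10/1.25) = ceil(8.0000) = 8; reading at tick 8 = 2 + 1.25*8 = 12.0000
clock 2: start=0, rate=1.1, needs 12-0 = 12; ticks = ceil(12/1.1) = ceil(10.9091) = 11; reading at tick 11 = 0 + 1.1*11 = 12.1000
clock 3: start=5, rate=1.25, needs 12-5 = 7; ticks = ceil(7/1.25) = ceil(5.6000) = 6; reading at tick 6 = 5 + 1.25*6 = 12.5000
Minimum tick count = 6; winners = [3]; smallest index = 3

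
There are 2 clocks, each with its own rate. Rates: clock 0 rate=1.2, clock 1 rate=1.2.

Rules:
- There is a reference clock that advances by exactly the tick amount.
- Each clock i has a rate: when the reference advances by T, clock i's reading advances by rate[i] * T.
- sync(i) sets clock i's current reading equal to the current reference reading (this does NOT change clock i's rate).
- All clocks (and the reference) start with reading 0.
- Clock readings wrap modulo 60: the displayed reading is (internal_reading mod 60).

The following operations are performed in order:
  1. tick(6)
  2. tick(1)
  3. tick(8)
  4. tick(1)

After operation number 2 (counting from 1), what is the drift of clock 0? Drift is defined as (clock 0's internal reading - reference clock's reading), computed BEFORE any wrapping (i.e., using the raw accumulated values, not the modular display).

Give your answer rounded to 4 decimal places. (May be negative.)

Answer: 1.4000

Derivation:
After op 1 tick(6): ref=6.0000 raw=[7.2000 7.2000]
After op 2 tick(1): ref=7.0000 raw=[8.4000 8.4000]
Drift of clock 0 after op 2: 8.4000 - 7.0000 = 1.4000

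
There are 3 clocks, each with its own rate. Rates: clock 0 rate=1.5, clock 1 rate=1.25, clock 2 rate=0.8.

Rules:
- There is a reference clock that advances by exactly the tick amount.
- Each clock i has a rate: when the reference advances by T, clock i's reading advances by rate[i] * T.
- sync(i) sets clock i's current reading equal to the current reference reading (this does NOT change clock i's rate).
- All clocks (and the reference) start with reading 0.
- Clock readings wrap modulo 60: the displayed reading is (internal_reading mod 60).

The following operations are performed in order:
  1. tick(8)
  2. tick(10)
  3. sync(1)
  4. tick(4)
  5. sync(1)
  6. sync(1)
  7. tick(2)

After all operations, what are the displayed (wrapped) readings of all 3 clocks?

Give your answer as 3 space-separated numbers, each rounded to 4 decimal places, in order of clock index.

After op 1 tick(8): ref=8.0000 raw=[12.0000 10.0000 6.4000]
After op 2 tick(10): ref=18.0000 raw=[27.0000 22.5000 14.4000]
After op 3 sync(1): ref=18.0000 raw=[27.0000 18.0000 14.4000]
After op 4 tick(4): ref=22.0000 raw=[33.0000 23.0000 17.6000]
After op 5 sync(1): ref=22.0000 raw=[33.0000 22.0000 17.6000]
After op 6 sync(1): ref=22.0000 raw=[33.0000 22.0000 17.6000]
After op 7 tick(2): ref=24.0000 raw=[36.0000 24.5000 19.2000]
Wrap final raw readings (mod 60): 36.0000 mod 60 = 36.0000; 24.5000 mod 60 = 24.5000; 19.2000 mod 60 = 19.2000

Answer: 36.0000 24.5000 19.2000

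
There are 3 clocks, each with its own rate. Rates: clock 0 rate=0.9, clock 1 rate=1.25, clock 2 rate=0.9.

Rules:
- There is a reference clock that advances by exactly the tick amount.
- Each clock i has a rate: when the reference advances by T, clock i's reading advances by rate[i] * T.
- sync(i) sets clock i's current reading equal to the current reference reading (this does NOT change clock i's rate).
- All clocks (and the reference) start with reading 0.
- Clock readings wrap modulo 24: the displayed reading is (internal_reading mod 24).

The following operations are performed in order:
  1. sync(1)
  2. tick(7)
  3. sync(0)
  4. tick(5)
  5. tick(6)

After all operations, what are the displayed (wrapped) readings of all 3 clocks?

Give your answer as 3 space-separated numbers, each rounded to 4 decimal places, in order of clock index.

Answer: 16.9000 22.5000 16.2000

Derivation:
After op 1 sync(1): ref=0.0000 raw=[0.0000 0.0000 0.0000]
After op 2 tick(7): ref=7.0000 raw=[6.3000 8.7500 6.3000]
After op 3 sync(0): ref=7.0000 raw=[7.0000 8.7500 6.3000]
After op 4 tick(5): ref=12.0000 raw=[11.5000 15.0000 10.8000]
After op 5 tick(6): ref=18.0000 raw=[16.9000 22.5000 16.2000]
Wrap final raw readings (mod 24): 16.9000 mod 24 = 16.9000; 22.5000 mod 24 = 22.5000; 16.2000 mod 24 = 16.2000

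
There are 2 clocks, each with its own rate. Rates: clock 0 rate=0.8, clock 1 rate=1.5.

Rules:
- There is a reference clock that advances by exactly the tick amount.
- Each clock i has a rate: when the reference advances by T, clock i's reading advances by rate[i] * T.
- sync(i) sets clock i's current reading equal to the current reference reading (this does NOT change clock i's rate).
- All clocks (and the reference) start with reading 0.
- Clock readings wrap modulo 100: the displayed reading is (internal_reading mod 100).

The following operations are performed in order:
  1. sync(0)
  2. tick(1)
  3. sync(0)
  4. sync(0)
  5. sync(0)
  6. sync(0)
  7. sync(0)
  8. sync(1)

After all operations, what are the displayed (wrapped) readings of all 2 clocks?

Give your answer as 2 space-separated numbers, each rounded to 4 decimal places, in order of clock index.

Answer: 1.0000 1.0000

Derivation:
After op 1 sync(0): ref=0.0000 raw=[0.0000 0.0000]
After op 2 tick(1): ref=1.0000 raw=[0.8000 1.5000]
After op 3 sync(0): ref=1.0000 raw=[1.0000 1.5000]
After op 4 sync(0): ref=1.0000 raw=[1.0000 1.5000]
After op 5 sync(0): ref=1.0000 raw=[1.0000 1.5000]
After op 6 sync(0): ref=1.0000 raw=[1.0000 1.5000]
After op 7 sync(0): ref=1.0000 raw=[1.0000 1.5000]
After op 8 sync(1): ref=1.0000 raw=[1.0000 1.0000]
Wrap final raw readings (mod 100): 1.0000 mod 100 = 1.0000; 1.0000 mod 100 = 1.0000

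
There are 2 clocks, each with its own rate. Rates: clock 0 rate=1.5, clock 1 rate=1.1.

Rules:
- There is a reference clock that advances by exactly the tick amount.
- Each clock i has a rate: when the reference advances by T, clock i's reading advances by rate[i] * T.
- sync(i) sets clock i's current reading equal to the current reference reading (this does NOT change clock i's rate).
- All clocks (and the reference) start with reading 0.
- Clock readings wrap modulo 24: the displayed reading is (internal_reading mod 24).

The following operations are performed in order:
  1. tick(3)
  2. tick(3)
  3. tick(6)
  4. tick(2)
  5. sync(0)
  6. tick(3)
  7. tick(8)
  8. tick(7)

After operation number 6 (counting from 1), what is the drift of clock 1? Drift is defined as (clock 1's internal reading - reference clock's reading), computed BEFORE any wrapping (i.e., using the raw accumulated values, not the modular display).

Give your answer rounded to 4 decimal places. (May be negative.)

After op 1 tick(3): ref=3.0000 raw=[4.5000 3.3000]
After op 2 tick(3): ref=6.0000 raw=[9.0000 6.6000]
After op 3 tick(6): ref=12.0000 raw=[18.0000 13.2000]
After op 4 tick(2): ref=14.0000 raw=[21.0000 15.4000]
After op 5 sync(0): ref=14.0000 raw=[14.0000 15.4000]
After op 6 tick(3): ref=17.0000 raw=[18.5000 18.7000]
Drift of clock 1 after op 6: 18.7000 - 17.0000 = 1.7000

Answer: 1.7000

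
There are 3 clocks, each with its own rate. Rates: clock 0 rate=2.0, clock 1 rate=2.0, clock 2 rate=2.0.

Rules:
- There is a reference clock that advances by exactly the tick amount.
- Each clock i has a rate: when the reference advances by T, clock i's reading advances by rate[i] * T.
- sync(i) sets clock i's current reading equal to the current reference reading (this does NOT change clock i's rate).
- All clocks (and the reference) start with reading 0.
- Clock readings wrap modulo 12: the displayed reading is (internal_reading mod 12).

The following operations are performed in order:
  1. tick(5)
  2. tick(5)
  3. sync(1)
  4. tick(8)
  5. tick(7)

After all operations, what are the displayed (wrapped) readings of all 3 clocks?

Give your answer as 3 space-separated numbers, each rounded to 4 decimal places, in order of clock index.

After op 1 tick(5): ref=5.0000 raw=[10.0000 10.0000 10.0000]
After op 2 tick(5): ref=10.0000 raw=[20.0000 20.0000 20.0000]
After op 3 sync(1): ref=10.0000 raw=[20.0000 10.0000 20.0000]
After op 4 tick(8): ref=18.0000 raw=[36.0000 26.0000 36.0000]
After op 5 tick(7): ref=25.0000 raw=[50.0000 40.0000 50.0000]
Wrap final raw readings (mod 12): 50.0000 mod 12 = 2.0000; 40.0000 mod 12 = 4.0000; 50.0000 mod 12 = 2.0000

Answer: 2.0000 4.0000 2.0000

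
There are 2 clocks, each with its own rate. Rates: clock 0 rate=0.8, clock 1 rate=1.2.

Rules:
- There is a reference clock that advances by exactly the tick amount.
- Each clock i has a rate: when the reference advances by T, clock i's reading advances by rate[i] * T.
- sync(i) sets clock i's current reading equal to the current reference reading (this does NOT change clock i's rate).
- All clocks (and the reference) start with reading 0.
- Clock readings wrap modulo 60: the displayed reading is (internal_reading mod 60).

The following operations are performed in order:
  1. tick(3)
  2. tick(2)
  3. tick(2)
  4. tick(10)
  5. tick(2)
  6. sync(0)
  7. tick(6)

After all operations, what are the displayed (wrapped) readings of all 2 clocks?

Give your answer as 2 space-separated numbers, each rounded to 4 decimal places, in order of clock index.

After op 1 tick(3): ref=3.0000 raw=[2.4000 3.6000]
After op 2 tick(2): ref=5.0000 raw=[4.0000 6.0000]
After op 3 tick(2): ref=7.0000 raw=[5.6000 8.4000]
After op 4 tick(10): ref=17.0000 raw=[13.6000 20.4000]
After op 5 tick(2): ref=19.0000 raw=[15.2000 22.8000]
After op 6 sync(0): ref=19.0000 raw=[19.0000 22.8000]
After op 7 tick(6): ref=25.0000 raw=[23.8000 30.0000]
Wrap final raw readings (mod 60): 23.8000 mod 60 = 23.8000; 30.0000 mod 60 = 30.0000

Answer: 23.8000 30.0000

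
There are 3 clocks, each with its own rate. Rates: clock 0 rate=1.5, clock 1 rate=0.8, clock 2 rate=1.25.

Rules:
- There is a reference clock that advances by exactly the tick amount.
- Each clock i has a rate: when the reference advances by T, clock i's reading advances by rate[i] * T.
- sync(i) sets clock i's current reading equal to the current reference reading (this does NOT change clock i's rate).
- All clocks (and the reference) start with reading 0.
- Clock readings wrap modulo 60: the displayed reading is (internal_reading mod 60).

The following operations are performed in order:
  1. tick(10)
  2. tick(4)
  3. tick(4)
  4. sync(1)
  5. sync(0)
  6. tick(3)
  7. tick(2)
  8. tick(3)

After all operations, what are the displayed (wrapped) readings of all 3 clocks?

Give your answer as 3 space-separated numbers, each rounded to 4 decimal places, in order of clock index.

Answer: 30.0000 24.4000 32.5000

Derivation:
After op 1 tick(10): ref=10.0000 raw=[15.0000 8.0000 12.5000]
After op 2 tick(4): ref=14.0000 raw=[21.0000 11.2000 17.5000]
After op 3 tick(4): ref=18.0000 raw=[27.0000 14.4000 22.5000]
After op 4 sync(1): ref=18.0000 raw=[27.0000 18.0000 22.5000]
After op 5 sync(0): ref=18.0000 raw=[18.0000 18.0000 22.5000]
After op 6 tick(3): ref=21.0000 raw=[22.5000 20.4000 26.2500]
After op 7 tick(2): ref=23.0000 raw=[25.5000 22.0000 28.7500]
After op 8 tick(3): ref=26.0000 raw=[30.0000 24.4000 32.5000]
Wrap final raw readings (mod 60): 30.0000 mod 60 = 30.0000; 24.4000 mod 60 = 24.4000; 32.5000 mod 60 = 32.5000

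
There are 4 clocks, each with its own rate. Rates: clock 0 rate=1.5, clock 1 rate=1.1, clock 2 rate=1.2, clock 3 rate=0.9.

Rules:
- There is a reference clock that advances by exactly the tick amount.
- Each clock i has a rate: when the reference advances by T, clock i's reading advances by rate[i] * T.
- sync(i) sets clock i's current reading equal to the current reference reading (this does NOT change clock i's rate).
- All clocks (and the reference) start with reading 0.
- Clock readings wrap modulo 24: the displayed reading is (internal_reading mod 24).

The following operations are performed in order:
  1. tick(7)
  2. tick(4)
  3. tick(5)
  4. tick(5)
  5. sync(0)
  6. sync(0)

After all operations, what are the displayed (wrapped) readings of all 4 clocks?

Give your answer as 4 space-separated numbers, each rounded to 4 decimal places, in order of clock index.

Answer: 21.0000 23.1000 1.2000 18.9000

Derivation:
After op 1 tick(7): ref=7.0000 raw=[10.5000 7.7000 8.4000 6.3000]
After op 2 tick(4): ref=11.0000 raw=[16.5000 12.1000 13.2000 9.9000]
After op 3 tick(5): ref=16.0000 raw=[24.0000 17.6000 19.2000 14.4000]
After op 4 tick(5): ref=21.0000 raw=[31.5000 23.1000 25.2000 18.9000]
After op 5 sync(0): ref=21.0000 raw=[21.0000 23.1000 25.2000 18.9000]
After op 6 sync(0): ref=21.0000 raw=[21.0000 23.1000 25.2000 18.9000]
Wrap final raw readings (mod 24): 21.0000 mod 24 = 21.0000; 23.1000 mod 24 = 23.1000; 25.2000 mod 24 = 1.2000; 18.9000 mod 24 = 18.9000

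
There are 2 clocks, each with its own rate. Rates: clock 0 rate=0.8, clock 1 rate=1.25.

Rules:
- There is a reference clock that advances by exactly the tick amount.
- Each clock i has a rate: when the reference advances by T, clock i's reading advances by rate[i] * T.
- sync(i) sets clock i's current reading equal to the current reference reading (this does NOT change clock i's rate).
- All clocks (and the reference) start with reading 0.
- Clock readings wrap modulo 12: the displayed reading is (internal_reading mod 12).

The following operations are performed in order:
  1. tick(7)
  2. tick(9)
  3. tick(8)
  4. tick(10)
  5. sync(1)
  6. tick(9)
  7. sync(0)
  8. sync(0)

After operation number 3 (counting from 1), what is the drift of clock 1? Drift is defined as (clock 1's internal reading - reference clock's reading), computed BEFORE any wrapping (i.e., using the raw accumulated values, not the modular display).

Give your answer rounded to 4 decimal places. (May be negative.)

After op 1 tick(7): ref=7.0000 raw=[5.6000 8.7500]
After op 2 tick(9): ref=16.0000 raw=[12.8000 20.0000]
After op 3 tick(8): ref=24.0000 raw=[19.2000 30.0000]
Drift of clock 1 after op 3: 30.0000 - 24.0000 = 6.0000

Answer: 6.0000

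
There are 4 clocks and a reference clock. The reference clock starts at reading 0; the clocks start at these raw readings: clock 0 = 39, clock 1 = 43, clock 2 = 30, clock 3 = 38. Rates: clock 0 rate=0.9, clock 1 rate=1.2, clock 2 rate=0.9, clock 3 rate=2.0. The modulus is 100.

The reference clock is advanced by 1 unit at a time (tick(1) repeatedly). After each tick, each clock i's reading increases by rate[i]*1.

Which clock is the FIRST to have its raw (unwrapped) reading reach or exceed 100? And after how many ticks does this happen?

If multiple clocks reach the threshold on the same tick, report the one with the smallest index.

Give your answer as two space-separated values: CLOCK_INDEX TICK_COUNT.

Answer: 3 31

Derivation:
clock 0: start=39, rate=0.9, needs 100-39 = 61; ticks = ceil(61/0.9) = ceil(67.7778) = 68; reading at tick 68 = 39 + 0.9*68 = 100.2000
clock 1: start=43, rate=1.2, needs 100-43 = 57; ticks = ceil(57/1.2) = ceil(47.5000) = 48; reading at tick 48 = 43 + 1.2*48 = 100.6000
clock 2: start=30, rate=0.9, needs 100-30 = 70; ticks = ceil(70/0.9) = ceil(77.7778) = 78; reading at tick 78 = 30 + 0.9*78 = 100.2000
clock 3: start=38, rate=2.0, needs 100-38 = 62; ticks = ceil(62/2.0) = ceil(31.0000) = 31; reading at tick 31 = 38 + 2.0*31 = 100.0000
Minimum tick count = 31; winners = [3]; smallest index = 3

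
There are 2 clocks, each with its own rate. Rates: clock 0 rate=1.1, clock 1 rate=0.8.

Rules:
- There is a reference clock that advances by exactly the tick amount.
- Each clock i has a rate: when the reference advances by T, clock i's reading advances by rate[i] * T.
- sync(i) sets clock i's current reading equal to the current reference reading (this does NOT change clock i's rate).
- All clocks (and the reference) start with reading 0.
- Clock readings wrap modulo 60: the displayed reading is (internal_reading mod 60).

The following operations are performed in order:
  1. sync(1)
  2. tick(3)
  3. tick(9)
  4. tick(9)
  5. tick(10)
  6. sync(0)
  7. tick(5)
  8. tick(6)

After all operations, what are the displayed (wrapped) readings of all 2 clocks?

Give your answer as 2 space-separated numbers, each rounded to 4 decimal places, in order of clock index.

After op 1 sync(1): ref=0.0000 raw=[0.0000 0.0000]
After op 2 tick(3): ref=3.0000 raw=[3.3000 2.4000]
After op 3 tick(9): ref=12.0000 raw=[13.2000 9.6000]
After op 4 tick(9): ref=21.0000 raw=[23.1000 16.8000]
After op 5 tick(10): ref=31.0000 raw=[34.1000 24.8000]
After op 6 sync(0): ref=31.0000 raw=[31.0000 24.8000]
After op 7 tick(5): ref=36.0000 raw=[36.5000 28.8000]
After op 8 tick(6): ref=42.0000 raw=[43.1000 33.6000]
Wrap final raw readings (mod 60): 43.1000 mod 60 = 43.1000; 33.6000 mod 60 = 33.6000

Answer: 43.1000 33.6000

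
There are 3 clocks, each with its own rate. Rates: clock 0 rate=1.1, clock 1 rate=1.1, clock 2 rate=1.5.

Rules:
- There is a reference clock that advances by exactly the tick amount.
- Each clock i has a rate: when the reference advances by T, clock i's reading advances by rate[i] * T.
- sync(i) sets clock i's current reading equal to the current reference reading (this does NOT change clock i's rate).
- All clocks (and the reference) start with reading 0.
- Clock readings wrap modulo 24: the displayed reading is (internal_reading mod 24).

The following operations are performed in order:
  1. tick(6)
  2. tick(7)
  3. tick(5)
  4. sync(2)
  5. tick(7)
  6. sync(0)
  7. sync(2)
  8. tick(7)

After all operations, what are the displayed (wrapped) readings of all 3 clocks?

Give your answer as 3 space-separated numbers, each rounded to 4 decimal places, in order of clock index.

After op 1 tick(6): ref=6.0000 raw=[6.6000 6.6000 9.0000]
After op 2 tick(7): ref=13.0000 raw=[14.3000 14.3000 19.5000]
After op 3 tick(5): ref=18.0000 raw=[19.8000 19.8000 27.0000]
After op 4 sync(2): ref=18.0000 raw=[19.8000 19.8000 18.0000]
After op 5 tick(7): ref=25.0000 raw=[27.5000 27.5000 28.5000]
After op 6 sync(0): ref=25.0000 raw=[25.0000 27.5000 28.5000]
After op 7 sync(2): ref=25.0000 raw=[25.0000 27.5000 25.0000]
After op 8 tick(7): ref=32.0000 raw=[32.7000 35.2000 35.5000]
Wrap final raw readings (mod 24): 32.7000 mod 24 = 8.7000; 35.2000 mod 24 = 11.2000; 35.5000 mod 24 = 11.5000

Answer: 8.7000 11.2000 11.5000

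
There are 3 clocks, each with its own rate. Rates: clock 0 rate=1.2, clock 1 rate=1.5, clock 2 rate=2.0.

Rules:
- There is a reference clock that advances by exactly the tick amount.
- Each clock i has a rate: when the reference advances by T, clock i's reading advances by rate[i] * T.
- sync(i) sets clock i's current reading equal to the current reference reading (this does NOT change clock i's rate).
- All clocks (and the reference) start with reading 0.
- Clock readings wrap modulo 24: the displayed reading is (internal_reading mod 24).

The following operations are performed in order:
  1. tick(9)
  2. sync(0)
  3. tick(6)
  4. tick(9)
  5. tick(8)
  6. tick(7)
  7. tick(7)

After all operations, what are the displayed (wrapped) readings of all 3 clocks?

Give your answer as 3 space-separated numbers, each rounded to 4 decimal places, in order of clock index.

After op 1 tick(9): ref=9.0000 raw=[10.8000 13.5000 18.0000]
After op 2 sync(0): ref=9.0000 raw=[9.0000 13.5000 18.0000]
After op 3 tick(6): ref=15.0000 raw=[16.2000 22.5000 30.0000]
After op 4 tick(9): ref=24.0000 raw=[27.0000 36.0000 48.0000]
After op 5 tick(8): ref=32.0000 raw=[36.6000 48.0000 64.0000]
After op 6 tick(7): ref=39.0000 raw=[45.0000 58.5000 78.0000]
After op 7 tick(7): ref=46.0000 raw=[53.4000 69.0000 92.0000]
Wrap final raw readings (mod 24): 53.4000 mod 24 = 5.4000; 69.0000 mod 24 = 21.0000; 92.0000 mod 24 = 20.0000

Answer: 5.4000 21.0000 20.0000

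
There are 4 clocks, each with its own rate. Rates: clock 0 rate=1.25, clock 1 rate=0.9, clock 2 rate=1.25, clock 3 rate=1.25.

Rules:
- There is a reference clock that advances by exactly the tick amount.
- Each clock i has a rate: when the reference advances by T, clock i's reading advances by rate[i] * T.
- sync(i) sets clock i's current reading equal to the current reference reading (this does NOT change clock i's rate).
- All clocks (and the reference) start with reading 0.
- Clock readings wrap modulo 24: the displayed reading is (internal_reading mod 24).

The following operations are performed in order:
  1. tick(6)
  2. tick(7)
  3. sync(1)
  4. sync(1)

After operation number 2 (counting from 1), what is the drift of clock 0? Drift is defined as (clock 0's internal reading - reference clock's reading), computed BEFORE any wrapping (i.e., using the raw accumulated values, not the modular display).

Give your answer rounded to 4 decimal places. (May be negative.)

Answer: 3.2500

Derivation:
After op 1 tick(6): ref=6.0000 raw=[7.5000 5.4000 7.5000 7.5000]
After op 2 tick(7): ref=13.0000 raw=[16.2500 11.7000 16.2500 16.2500]
Drift of clock 0 after op 2: 16.2500 - 13.0000 = 3.2500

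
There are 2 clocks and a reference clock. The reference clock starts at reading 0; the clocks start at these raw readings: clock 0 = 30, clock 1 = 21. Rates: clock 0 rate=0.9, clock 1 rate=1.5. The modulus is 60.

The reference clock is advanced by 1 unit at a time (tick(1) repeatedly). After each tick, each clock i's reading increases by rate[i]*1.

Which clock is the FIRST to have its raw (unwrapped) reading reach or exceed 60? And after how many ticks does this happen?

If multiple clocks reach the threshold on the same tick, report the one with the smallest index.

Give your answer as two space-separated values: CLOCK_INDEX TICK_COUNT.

Answer: 1 26

Derivation:
clock 0: start=30, rate=0.9, needs 60-30 = 30; ticks = ceil(30/0.9) = ceil(33.3333) = 34; reading at tick 34 = 30 + 0.9*34 = 60.6000
clock 1: start=21, rate=1.5, needs 60-21 = 39; ticks = ceil(39/1.5) = ceil(26.0000) = 26; reading at tick 26 = 21 + 1.5*26 = 60.0000
Minimum tick count = 26; winners = [1]; smallest index = 1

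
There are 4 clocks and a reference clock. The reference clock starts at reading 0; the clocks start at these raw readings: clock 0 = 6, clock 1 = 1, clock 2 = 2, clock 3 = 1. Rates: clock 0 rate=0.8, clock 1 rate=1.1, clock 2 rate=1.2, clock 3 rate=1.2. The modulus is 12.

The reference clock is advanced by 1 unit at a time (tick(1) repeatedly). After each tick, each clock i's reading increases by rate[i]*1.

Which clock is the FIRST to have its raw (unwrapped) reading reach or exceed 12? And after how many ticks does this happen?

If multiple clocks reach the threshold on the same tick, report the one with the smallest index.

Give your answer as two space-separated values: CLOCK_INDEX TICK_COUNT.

clock 0: start=6, rate=0.8, needs 12-6 = 6; ticks = ceil(6/0.8) = ceil(7.5000) = 8; reading at tick 8 = 6 + 0.8*8 = 12.4000
clock 1: start=1, rate=1.1, needs 12-1 = 11; ticks = ceil(11/1.1) = ceil(10.0000) = 10; reading at tick 10 = 1 + 1.1*10 = 12.0000
clock 2: start=2, rate=1.2, needs 12-2 = 10; ticks = ceil(10/1.2) = ceil(8.3333) = 9; reading at tick 9 = 2 + 1.2*9 = 12.8000
clock 3: start=1, rate=1.2, needs 12-1 = 11; ticks = ceil(11/1.2) = ceil(9.1667) = 10; reading at tick 10 = 1 + 1.2*10 = 13.0000
Minimum tick count = 8; winners = [0]; smallest index = 0

Answer: 0 8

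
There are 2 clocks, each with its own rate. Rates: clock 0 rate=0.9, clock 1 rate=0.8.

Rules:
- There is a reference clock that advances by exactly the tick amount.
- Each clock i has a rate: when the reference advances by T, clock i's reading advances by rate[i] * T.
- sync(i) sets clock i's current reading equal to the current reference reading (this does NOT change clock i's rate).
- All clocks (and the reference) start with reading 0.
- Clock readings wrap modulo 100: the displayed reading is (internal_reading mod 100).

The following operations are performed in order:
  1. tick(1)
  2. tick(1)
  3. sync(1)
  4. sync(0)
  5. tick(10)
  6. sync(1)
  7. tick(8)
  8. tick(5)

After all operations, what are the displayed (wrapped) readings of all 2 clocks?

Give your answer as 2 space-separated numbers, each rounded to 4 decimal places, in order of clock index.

Answer: 22.7000 22.4000

Derivation:
After op 1 tick(1): ref=1.0000 raw=[0.9000 0.8000]
After op 2 tick(1): ref=2.0000 raw=[1.8000 1.6000]
After op 3 sync(1): ref=2.0000 raw=[1.8000 2.0000]
After op 4 sync(0): ref=2.0000 raw=[2.0000 2.0000]
After op 5 tick(10): ref=12.0000 raw=[11.0000 10.0000]
After op 6 sync(1): ref=12.0000 raw=[11.0000 12.0000]
After op 7 tick(8): ref=20.0000 raw=[18.2000 18.4000]
After op 8 tick(5): ref=25.0000 raw=[22.7000 22.4000]
Wrap final raw readings (mod 100): 22.7000 mod 100 = 22.7000; 22.4000 mod 100 = 22.4000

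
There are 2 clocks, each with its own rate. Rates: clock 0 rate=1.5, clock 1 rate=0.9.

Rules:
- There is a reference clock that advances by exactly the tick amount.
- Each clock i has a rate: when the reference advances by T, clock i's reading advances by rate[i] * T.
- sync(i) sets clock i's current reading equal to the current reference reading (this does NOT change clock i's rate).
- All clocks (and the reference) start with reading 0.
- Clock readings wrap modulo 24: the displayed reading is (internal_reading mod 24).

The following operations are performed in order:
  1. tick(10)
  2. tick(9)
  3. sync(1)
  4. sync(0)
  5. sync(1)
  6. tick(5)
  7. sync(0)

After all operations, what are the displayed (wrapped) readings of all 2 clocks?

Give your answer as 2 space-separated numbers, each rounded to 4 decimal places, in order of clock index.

After op 1 tick(10): ref=10.0000 raw=[15.0000 9.0000]
After op 2 tick(9): ref=19.0000 raw=[28.5000 17.1000]
After op 3 sync(1): ref=19.0000 raw=[28.5000 19.0000]
After op 4 sync(0): ref=19.0000 raw=[19.0000 19.0000]
After op 5 sync(1): ref=19.0000 raw=[19.0000 19.0000]
After op 6 tick(5): ref=24.0000 raw=[26.5000 23.5000]
After op 7 sync(0): ref=24.0000 raw=[24.0000 23.5000]
Wrap final raw readings (mod 24): 24.0000 mod 24 = 0.0000; 23.5000 mod 24 = 23.5000

Answer: 0.0000 23.5000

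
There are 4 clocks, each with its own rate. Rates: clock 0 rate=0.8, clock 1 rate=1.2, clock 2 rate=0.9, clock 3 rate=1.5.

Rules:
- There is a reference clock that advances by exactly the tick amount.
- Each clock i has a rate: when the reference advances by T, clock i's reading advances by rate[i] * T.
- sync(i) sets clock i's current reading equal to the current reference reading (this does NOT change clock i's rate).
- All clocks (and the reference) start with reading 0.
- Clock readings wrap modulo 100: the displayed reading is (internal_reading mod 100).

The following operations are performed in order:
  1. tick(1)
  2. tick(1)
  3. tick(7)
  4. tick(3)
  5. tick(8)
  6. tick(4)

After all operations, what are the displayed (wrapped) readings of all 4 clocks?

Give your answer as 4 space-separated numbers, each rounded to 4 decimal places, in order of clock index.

After op 1 tick(1): ref=1.0000 raw=[0.8000 1.2000 0.9000 1.5000]
After op 2 tick(1): ref=2.0000 raw=[1.6000 2.4000 1.8000 3.0000]
After op 3 tick(7): ref=9.0000 raw=[7.2000 10.8000 8.1000 13.5000]
After op 4 tick(3): ref=12.0000 raw=[9.6000 14.4000 10.8000 18.0000]
After op 5 tick(8): ref=20.0000 raw=[16.0000 24.0000 18.0000 30.0000]
After op 6 tick(4): ref=24.0000 raw=[19.2000 28.8000 21.6000 36.0000]
Wrap final raw readings (mod 100): 19.2000 mod 100 = 19.2000; 28.8000 mod 100 = 28.8000; 21.6000 mod 100 = 21.6000; 36.0000 mod 100 = 36.0000

Answer: 19.2000 28.8000 21.6000 36.0000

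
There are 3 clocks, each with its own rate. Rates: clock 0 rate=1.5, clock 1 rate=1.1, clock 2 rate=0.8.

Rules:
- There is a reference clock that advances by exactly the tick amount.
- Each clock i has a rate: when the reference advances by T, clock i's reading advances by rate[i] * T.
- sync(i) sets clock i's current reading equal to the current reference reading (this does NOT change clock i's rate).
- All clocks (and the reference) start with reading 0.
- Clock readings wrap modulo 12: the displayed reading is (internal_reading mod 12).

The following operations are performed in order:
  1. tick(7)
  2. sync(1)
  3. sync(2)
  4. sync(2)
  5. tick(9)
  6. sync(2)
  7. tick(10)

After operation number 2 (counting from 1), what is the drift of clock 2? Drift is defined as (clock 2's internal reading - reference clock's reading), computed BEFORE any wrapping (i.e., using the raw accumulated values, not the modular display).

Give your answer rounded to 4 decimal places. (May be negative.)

After op 1 tick(7): ref=7.0000 raw=[10.5000 7.7000 5.6000]
After op 2 sync(1): ref=7.0000 raw=[10.5000 7.0000 5.6000]
Drift of clock 2 after op 2: 5.6000 - 7.0000 = -1.4000

Answer: -1.4000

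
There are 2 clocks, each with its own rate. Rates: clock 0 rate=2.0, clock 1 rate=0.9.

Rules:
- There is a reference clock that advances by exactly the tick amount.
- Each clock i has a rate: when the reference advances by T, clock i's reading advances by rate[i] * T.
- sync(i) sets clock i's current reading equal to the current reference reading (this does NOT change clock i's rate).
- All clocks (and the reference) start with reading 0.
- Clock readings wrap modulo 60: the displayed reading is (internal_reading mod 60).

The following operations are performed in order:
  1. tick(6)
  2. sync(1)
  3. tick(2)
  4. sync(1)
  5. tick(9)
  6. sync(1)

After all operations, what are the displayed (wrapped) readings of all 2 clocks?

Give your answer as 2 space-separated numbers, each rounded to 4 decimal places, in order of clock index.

Answer: 34.0000 17.0000

Derivation:
After op 1 tick(6): ref=6.0000 raw=[12.0000 5.4000]
After op 2 sync(1): ref=6.0000 raw=[12.0000 6.0000]
After op 3 tick(2): ref=8.0000 raw=[16.0000 7.8000]
After op 4 sync(1): ref=8.0000 raw=[16.0000 8.0000]
After op 5 tick(9): ref=17.0000 raw=[34.0000 16.1000]
After op 6 sync(1): ref=17.0000 raw=[34.0000 17.0000]
Wrap final raw readings (mod 60): 34.0000 mod 60 = 34.0000; 17.0000 mod 60 = 17.0000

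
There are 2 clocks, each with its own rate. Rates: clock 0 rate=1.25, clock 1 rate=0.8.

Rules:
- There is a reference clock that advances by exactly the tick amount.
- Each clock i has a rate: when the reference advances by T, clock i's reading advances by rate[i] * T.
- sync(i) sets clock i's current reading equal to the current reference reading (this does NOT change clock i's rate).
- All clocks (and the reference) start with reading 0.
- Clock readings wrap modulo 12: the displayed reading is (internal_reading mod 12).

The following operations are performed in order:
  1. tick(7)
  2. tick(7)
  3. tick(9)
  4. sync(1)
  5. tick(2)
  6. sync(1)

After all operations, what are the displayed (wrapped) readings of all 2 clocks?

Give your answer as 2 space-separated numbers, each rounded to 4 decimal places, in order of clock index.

After op 1 tick(7): ref=7.0000 raw=[8.7500 5.6000]
After op 2 tick(7): ref=14.0000 raw=[17.5000 11.2000]
After op 3 tick(9): ref=23.0000 raw=[28.7500 18.4000]
After op 4 sync(1): ref=23.0000 raw=[28.7500 23.0000]
After op 5 tick(2): ref=25.0000 raw=[31.2500 24.6000]
After op 6 sync(1): ref=25.0000 raw=[31.2500 25.0000]
Wrap final raw readings (mod 12): 31.2500 mod 12 = 7.2500; 25.0000 mod 12 = 1.0000

Answer: 7.2500 1.0000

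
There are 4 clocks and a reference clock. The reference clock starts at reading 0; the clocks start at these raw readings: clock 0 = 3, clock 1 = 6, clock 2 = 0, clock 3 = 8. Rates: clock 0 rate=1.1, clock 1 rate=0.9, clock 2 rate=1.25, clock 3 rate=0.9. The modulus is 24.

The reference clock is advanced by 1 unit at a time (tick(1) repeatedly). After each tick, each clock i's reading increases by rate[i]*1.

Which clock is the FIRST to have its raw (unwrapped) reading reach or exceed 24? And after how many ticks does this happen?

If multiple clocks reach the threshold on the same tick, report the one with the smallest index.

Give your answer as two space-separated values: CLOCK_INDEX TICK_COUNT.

Answer: 3 18

Derivation:
clock 0: start=3, rate=1.1, needs 24-3 = 21; ticks = ceil(21/1.1) = ceil(19.0909) = 20; reading at tick 20 = 3 + 1.1*20 = 25.0000
clock 1: start=6, rate=0.9, needs 24-6 = 18; ticks = ceil(18/0.9) = ceil(20.0000) = 20; reading at tick 20 = 6 + 0.9*20 = 24.0000
clock 2: start=0, rate=1.25, needs 24-0 = 24; ticks = ceil(24/1.25) = ceil(19.2000) = 20; reading at tick 20 = 0 + 1.25*20 = 25.0000
clock 3: start=8, rate=0.9, needs 24-8 = 16; ticks = ceil(16/0.9) = ceil(17.7778) = 18; reading at tick 18 = 8 + 0.9*18 = 24.2000
Minimum tick count = 18; winners = [3]; smallest index = 3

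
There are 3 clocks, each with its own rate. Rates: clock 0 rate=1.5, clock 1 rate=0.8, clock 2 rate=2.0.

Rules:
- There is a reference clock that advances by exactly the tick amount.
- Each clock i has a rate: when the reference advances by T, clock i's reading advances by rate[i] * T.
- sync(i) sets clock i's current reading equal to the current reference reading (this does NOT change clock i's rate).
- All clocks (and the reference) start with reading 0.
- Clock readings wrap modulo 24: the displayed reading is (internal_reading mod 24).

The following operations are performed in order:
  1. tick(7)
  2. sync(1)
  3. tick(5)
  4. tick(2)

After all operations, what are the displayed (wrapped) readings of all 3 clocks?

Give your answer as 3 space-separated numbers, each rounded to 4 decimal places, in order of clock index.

Answer: 21.0000 12.6000 4.0000

Derivation:
After op 1 tick(7): ref=7.0000 raw=[10.5000 5.6000 14.0000]
After op 2 sync(1): ref=7.0000 raw=[10.5000 7.0000 14.0000]
After op 3 tick(5): ref=12.0000 raw=[18.0000 11.0000 24.0000]
After op 4 tick(2): ref=14.0000 raw=[21.0000 12.6000 28.0000]
Wrap final raw readings (mod 24): 21.0000 mod 24 = 21.0000; 12.6000 mod 24 = 12.6000; 28.0000 mod 24 = 4.0000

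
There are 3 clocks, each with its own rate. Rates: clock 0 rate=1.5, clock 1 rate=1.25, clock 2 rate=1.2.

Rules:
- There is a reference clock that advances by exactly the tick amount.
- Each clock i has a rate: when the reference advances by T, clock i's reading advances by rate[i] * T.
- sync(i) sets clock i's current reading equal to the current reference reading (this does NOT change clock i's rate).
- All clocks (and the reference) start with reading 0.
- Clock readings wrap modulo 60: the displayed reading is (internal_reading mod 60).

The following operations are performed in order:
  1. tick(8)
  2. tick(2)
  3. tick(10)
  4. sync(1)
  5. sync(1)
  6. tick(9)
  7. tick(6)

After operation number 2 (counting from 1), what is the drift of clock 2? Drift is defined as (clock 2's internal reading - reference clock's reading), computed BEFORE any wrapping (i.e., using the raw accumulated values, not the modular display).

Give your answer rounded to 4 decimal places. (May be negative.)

Answer: 2.0000

Derivation:
After op 1 tick(8): ref=8.0000 raw=[12.0000 10.0000 9.6000]
After op 2 tick(2): ref=10.0000 raw=[15.0000 12.5000 12.0000]
Drift of clock 2 after op 2: 12.0000 - 10.0000 = 2.0000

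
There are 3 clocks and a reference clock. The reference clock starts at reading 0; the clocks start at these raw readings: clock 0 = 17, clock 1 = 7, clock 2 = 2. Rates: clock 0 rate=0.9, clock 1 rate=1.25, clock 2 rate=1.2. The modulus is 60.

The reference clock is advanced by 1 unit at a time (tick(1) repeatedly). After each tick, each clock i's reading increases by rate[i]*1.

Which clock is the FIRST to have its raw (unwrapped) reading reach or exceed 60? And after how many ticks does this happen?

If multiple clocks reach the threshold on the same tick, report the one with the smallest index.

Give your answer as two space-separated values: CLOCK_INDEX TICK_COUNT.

clock 0: start=17, rate=0.9, needs 60-17 = 43; ticks = ceil(43/0.9) = ceil(47.7778) = 48; reading at tick 48 = 17 + 0.9*48 = 60.2000
clock 1: start=7, rate=1.25, needs 60-7 = 53; ticks = ceil(53/1.25) = ceil(42.4000) = 43; reading at tick 43 = 7 + 1.25*43 = 60.7500
clock 2: start=2, rate=1.2, needs 60-2 = 58; ticks = ceil(58/1.2) = ceil(48.3333) = 49; reading at tick 49 = 2 + 1.2*49 = 60.8000
Minimum tick count = 43; winners = [1]; smallest index = 1

Answer: 1 43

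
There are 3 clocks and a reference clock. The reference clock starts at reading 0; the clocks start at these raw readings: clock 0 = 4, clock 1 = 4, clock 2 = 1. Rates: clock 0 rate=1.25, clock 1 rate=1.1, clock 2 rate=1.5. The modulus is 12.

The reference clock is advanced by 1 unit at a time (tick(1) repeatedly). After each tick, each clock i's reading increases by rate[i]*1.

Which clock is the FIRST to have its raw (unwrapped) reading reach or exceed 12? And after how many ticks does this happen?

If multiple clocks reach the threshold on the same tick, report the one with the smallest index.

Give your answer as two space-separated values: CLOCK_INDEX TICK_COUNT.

clock 0: start=4, rate=1.25, needs 12-4 = 8; ticks = ceil(8/1.25) = ceil(6.4000) = 7; reading at tick 7 = 4 + 1.25*7 = 12.7500
clock 1: start=4, rate=1.1, needs 12-4 = 8; ticks = ceil(8/1.1) = ceil(7.2727) = 8; reading at tick 8 = 4 + 1.1*8 = 12.8000
clock 2: start=1, rate=1.5, needs 12-1 = 11; ticks = ceil(11/1.5) = ceil(7.3333) = 8; reading at tick 8 = 1 + 1.5*8 = 13.0000
Minimum tick count = 7; winners = [0]; smallest index = 0

Answer: 0 7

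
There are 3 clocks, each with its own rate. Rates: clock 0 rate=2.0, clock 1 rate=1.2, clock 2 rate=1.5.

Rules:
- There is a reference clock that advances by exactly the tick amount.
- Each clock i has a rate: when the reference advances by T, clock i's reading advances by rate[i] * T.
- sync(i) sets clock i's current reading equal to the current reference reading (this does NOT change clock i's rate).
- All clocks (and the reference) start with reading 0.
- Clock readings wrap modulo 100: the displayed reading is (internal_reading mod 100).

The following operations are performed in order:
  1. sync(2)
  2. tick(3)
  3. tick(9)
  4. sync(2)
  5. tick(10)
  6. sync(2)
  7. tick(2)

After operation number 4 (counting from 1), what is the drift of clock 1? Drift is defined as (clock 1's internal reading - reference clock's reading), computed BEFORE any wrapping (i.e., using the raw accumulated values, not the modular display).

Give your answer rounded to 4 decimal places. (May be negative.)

Answer: 2.4000

Derivation:
After op 1 sync(2): ref=0.0000 raw=[0.0000 0.0000 0.0000]
After op 2 tick(3): ref=3.0000 raw=[6.0000 3.6000 4.5000]
After op 3 tick(9): ref=12.0000 raw=[24.0000 14.4000 18.0000]
After op 4 sync(2): ref=12.0000 raw=[24.0000 14.4000 12.0000]
Drift of clock 1 after op 4: 14.4000 - 12.0000 = 2.4000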